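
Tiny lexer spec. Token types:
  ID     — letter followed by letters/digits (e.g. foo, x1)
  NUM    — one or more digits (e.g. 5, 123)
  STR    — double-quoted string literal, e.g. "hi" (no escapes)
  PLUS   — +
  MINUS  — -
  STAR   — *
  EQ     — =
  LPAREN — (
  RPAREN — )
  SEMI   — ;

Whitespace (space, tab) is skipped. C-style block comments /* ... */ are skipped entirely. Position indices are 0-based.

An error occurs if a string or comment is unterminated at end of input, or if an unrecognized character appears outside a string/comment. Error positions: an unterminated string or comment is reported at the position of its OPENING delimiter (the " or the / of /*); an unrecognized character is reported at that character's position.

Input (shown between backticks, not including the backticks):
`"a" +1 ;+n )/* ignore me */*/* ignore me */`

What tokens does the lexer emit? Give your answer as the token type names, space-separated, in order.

Answer: STR PLUS NUM SEMI PLUS ID RPAREN STAR

Derivation:
pos=0: enter STRING mode
pos=0: emit STR "a" (now at pos=3)
pos=4: emit PLUS '+'
pos=5: emit NUM '1' (now at pos=6)
pos=7: emit SEMI ';'
pos=8: emit PLUS '+'
pos=9: emit ID 'n' (now at pos=10)
pos=11: emit RPAREN ')'
pos=12: enter COMMENT mode (saw '/*')
exit COMMENT mode (now at pos=27)
pos=27: emit STAR '*'
pos=28: enter COMMENT mode (saw '/*')
exit COMMENT mode (now at pos=43)
DONE. 8 tokens: [STR, PLUS, NUM, SEMI, PLUS, ID, RPAREN, STAR]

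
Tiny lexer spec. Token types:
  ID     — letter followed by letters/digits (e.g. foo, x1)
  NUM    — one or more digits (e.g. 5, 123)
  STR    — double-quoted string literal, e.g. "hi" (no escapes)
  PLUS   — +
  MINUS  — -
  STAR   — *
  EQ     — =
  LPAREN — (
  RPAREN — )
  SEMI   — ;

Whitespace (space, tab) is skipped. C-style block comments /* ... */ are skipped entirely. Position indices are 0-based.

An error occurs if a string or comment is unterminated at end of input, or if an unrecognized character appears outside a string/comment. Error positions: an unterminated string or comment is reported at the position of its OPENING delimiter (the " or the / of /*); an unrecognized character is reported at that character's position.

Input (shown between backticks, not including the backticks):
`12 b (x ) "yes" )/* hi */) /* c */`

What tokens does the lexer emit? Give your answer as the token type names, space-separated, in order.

pos=0: emit NUM '12' (now at pos=2)
pos=3: emit ID 'b' (now at pos=4)
pos=5: emit LPAREN '('
pos=6: emit ID 'x' (now at pos=7)
pos=8: emit RPAREN ')'
pos=10: enter STRING mode
pos=10: emit STR "yes" (now at pos=15)
pos=16: emit RPAREN ')'
pos=17: enter COMMENT mode (saw '/*')
exit COMMENT mode (now at pos=25)
pos=25: emit RPAREN ')'
pos=27: enter COMMENT mode (saw '/*')
exit COMMENT mode (now at pos=34)
DONE. 8 tokens: [NUM, ID, LPAREN, ID, RPAREN, STR, RPAREN, RPAREN]

Answer: NUM ID LPAREN ID RPAREN STR RPAREN RPAREN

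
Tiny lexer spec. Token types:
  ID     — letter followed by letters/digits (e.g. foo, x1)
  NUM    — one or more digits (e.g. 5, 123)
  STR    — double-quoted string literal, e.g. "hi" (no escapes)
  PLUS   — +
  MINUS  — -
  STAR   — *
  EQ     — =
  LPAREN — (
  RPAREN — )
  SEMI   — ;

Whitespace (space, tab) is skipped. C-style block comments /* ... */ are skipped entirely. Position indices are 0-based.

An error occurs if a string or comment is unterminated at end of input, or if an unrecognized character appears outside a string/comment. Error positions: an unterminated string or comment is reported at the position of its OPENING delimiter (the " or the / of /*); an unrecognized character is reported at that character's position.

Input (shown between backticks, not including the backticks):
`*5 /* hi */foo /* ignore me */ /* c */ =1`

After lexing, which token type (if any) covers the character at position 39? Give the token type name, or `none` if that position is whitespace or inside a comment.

pos=0: emit STAR '*'
pos=1: emit NUM '5' (now at pos=2)
pos=3: enter COMMENT mode (saw '/*')
exit COMMENT mode (now at pos=11)
pos=11: emit ID 'foo' (now at pos=14)
pos=15: enter COMMENT mode (saw '/*')
exit COMMENT mode (now at pos=30)
pos=31: enter COMMENT mode (saw '/*')
exit COMMENT mode (now at pos=38)
pos=39: emit EQ '='
pos=40: emit NUM '1' (now at pos=41)
DONE. 5 tokens: [STAR, NUM, ID, EQ, NUM]
Position 39: char is '=' -> EQ

Answer: EQ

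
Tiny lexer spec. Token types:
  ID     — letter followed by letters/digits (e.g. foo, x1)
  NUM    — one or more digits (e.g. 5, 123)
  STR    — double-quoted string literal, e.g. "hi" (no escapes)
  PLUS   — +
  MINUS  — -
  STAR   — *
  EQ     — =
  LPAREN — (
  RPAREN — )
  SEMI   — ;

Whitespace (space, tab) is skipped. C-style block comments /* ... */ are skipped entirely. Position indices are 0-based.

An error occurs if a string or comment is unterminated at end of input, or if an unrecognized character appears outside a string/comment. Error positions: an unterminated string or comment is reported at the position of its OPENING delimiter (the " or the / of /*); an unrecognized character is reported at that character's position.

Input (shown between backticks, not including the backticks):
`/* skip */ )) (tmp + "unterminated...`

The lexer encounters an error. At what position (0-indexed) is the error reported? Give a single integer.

Answer: 21

Derivation:
pos=0: enter COMMENT mode (saw '/*')
exit COMMENT mode (now at pos=10)
pos=11: emit RPAREN ')'
pos=12: emit RPAREN ')'
pos=14: emit LPAREN '('
pos=15: emit ID 'tmp' (now at pos=18)
pos=19: emit PLUS '+'
pos=21: enter STRING mode
pos=21: ERROR — unterminated string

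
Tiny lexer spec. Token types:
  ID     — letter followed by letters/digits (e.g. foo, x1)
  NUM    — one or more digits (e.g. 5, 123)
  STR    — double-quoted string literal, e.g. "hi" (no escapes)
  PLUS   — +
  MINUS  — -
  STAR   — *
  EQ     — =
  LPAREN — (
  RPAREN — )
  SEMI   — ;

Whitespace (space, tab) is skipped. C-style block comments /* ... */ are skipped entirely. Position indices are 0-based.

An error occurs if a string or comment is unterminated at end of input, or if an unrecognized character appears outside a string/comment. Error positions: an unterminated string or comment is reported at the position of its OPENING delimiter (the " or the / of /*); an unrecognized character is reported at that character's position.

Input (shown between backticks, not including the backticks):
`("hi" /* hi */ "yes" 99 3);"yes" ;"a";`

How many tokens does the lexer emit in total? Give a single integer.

Answer: 11

Derivation:
pos=0: emit LPAREN '('
pos=1: enter STRING mode
pos=1: emit STR "hi" (now at pos=5)
pos=6: enter COMMENT mode (saw '/*')
exit COMMENT mode (now at pos=14)
pos=15: enter STRING mode
pos=15: emit STR "yes" (now at pos=20)
pos=21: emit NUM '99' (now at pos=23)
pos=24: emit NUM '3' (now at pos=25)
pos=25: emit RPAREN ')'
pos=26: emit SEMI ';'
pos=27: enter STRING mode
pos=27: emit STR "yes" (now at pos=32)
pos=33: emit SEMI ';'
pos=34: enter STRING mode
pos=34: emit STR "a" (now at pos=37)
pos=37: emit SEMI ';'
DONE. 11 tokens: [LPAREN, STR, STR, NUM, NUM, RPAREN, SEMI, STR, SEMI, STR, SEMI]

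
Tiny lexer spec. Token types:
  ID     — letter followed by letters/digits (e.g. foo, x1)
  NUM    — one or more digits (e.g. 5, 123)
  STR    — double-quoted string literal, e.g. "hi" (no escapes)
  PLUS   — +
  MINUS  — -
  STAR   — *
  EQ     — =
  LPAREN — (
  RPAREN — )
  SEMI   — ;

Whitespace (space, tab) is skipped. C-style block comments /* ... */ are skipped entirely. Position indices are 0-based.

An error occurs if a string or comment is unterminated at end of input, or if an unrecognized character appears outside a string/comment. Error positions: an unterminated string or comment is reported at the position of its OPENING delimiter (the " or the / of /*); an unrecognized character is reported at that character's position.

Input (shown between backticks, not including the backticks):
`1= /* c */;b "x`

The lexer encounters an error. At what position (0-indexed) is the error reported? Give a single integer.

pos=0: emit NUM '1' (now at pos=1)
pos=1: emit EQ '='
pos=3: enter COMMENT mode (saw '/*')
exit COMMENT mode (now at pos=10)
pos=10: emit SEMI ';'
pos=11: emit ID 'b' (now at pos=12)
pos=13: enter STRING mode
pos=13: ERROR — unterminated string

Answer: 13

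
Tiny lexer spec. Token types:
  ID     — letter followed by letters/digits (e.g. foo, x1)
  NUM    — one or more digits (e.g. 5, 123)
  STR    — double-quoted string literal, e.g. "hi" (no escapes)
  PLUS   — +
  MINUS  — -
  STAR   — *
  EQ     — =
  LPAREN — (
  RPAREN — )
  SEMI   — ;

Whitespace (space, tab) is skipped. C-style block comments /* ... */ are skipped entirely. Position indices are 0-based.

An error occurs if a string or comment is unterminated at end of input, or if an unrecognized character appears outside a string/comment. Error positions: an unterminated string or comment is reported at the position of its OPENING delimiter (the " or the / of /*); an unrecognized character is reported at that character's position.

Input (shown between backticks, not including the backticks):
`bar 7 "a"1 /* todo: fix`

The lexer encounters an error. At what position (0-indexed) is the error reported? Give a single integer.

Answer: 11

Derivation:
pos=0: emit ID 'bar' (now at pos=3)
pos=4: emit NUM '7' (now at pos=5)
pos=6: enter STRING mode
pos=6: emit STR "a" (now at pos=9)
pos=9: emit NUM '1' (now at pos=10)
pos=11: enter COMMENT mode (saw '/*')
pos=11: ERROR — unterminated comment (reached EOF)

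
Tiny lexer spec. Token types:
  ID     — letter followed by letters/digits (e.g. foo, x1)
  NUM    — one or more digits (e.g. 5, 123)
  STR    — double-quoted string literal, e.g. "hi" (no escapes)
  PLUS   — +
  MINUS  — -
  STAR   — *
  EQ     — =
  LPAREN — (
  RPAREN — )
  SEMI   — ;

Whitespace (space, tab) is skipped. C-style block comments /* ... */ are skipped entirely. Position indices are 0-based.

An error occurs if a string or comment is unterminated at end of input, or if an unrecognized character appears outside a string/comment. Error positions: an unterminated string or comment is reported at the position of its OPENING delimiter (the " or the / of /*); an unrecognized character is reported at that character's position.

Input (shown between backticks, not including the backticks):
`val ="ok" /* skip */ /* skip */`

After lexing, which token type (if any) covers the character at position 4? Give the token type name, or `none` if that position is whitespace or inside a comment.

pos=0: emit ID 'val' (now at pos=3)
pos=4: emit EQ '='
pos=5: enter STRING mode
pos=5: emit STR "ok" (now at pos=9)
pos=10: enter COMMENT mode (saw '/*')
exit COMMENT mode (now at pos=20)
pos=21: enter COMMENT mode (saw '/*')
exit COMMENT mode (now at pos=31)
DONE. 3 tokens: [ID, EQ, STR]
Position 4: char is '=' -> EQ

Answer: EQ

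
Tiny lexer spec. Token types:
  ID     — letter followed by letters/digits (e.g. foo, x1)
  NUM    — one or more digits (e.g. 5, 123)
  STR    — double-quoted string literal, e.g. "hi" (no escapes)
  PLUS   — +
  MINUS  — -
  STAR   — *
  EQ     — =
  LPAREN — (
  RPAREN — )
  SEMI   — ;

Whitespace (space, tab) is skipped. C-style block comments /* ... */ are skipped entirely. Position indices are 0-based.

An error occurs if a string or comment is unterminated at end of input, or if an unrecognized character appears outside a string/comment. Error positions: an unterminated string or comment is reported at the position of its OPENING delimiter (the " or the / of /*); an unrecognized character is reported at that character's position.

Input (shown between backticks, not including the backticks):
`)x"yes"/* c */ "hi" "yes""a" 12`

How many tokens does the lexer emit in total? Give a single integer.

Answer: 7

Derivation:
pos=0: emit RPAREN ')'
pos=1: emit ID 'x' (now at pos=2)
pos=2: enter STRING mode
pos=2: emit STR "yes" (now at pos=7)
pos=7: enter COMMENT mode (saw '/*')
exit COMMENT mode (now at pos=14)
pos=15: enter STRING mode
pos=15: emit STR "hi" (now at pos=19)
pos=20: enter STRING mode
pos=20: emit STR "yes" (now at pos=25)
pos=25: enter STRING mode
pos=25: emit STR "a" (now at pos=28)
pos=29: emit NUM '12' (now at pos=31)
DONE. 7 tokens: [RPAREN, ID, STR, STR, STR, STR, NUM]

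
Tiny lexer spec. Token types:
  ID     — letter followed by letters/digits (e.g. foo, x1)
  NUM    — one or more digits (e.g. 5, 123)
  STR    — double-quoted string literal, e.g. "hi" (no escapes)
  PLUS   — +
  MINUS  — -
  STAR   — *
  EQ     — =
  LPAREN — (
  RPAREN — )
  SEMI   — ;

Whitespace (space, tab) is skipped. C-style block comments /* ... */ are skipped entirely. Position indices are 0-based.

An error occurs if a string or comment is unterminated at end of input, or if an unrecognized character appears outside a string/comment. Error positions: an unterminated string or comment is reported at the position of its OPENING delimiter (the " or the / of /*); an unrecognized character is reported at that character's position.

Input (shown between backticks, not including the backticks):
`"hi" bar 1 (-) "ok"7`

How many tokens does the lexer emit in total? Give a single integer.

pos=0: enter STRING mode
pos=0: emit STR "hi" (now at pos=4)
pos=5: emit ID 'bar' (now at pos=8)
pos=9: emit NUM '1' (now at pos=10)
pos=11: emit LPAREN '('
pos=12: emit MINUS '-'
pos=13: emit RPAREN ')'
pos=15: enter STRING mode
pos=15: emit STR "ok" (now at pos=19)
pos=19: emit NUM '7' (now at pos=20)
DONE. 8 tokens: [STR, ID, NUM, LPAREN, MINUS, RPAREN, STR, NUM]

Answer: 8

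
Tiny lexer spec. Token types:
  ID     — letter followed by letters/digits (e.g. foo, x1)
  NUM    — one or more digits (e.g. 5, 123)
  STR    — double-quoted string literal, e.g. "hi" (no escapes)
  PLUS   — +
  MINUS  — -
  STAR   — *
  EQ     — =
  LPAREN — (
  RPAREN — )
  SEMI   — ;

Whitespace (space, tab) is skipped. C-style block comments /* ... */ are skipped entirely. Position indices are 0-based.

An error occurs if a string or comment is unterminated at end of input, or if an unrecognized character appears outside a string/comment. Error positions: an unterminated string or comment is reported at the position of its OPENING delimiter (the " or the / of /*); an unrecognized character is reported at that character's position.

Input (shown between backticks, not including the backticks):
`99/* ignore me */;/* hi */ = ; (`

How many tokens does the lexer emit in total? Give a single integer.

Answer: 5

Derivation:
pos=0: emit NUM '99' (now at pos=2)
pos=2: enter COMMENT mode (saw '/*')
exit COMMENT mode (now at pos=17)
pos=17: emit SEMI ';'
pos=18: enter COMMENT mode (saw '/*')
exit COMMENT mode (now at pos=26)
pos=27: emit EQ '='
pos=29: emit SEMI ';'
pos=31: emit LPAREN '('
DONE. 5 tokens: [NUM, SEMI, EQ, SEMI, LPAREN]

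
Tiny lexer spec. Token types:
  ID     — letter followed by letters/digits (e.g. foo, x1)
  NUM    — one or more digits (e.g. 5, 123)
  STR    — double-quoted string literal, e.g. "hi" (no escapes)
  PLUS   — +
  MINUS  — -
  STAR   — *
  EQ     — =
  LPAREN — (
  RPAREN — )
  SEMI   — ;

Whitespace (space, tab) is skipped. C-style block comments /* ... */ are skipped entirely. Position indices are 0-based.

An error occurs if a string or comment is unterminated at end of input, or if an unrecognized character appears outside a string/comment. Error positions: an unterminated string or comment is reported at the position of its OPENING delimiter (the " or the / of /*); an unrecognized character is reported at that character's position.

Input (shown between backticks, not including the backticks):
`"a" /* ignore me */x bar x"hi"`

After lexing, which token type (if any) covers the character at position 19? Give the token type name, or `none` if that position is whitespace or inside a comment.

pos=0: enter STRING mode
pos=0: emit STR "a" (now at pos=3)
pos=4: enter COMMENT mode (saw '/*')
exit COMMENT mode (now at pos=19)
pos=19: emit ID 'x' (now at pos=20)
pos=21: emit ID 'bar' (now at pos=24)
pos=25: emit ID 'x' (now at pos=26)
pos=26: enter STRING mode
pos=26: emit STR "hi" (now at pos=30)
DONE. 5 tokens: [STR, ID, ID, ID, STR]
Position 19: char is 'x' -> ID

Answer: ID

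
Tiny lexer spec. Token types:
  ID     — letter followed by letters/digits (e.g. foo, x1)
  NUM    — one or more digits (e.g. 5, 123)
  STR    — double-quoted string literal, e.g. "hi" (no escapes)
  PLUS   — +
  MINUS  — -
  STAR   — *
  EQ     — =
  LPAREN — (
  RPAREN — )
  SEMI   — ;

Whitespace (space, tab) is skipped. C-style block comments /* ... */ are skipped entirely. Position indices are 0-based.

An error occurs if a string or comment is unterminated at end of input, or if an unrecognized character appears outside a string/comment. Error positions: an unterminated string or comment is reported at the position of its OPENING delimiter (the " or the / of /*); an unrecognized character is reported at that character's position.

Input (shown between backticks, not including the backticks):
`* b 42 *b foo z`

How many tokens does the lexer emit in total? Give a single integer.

Answer: 7

Derivation:
pos=0: emit STAR '*'
pos=2: emit ID 'b' (now at pos=3)
pos=4: emit NUM '42' (now at pos=6)
pos=7: emit STAR '*'
pos=8: emit ID 'b' (now at pos=9)
pos=10: emit ID 'foo' (now at pos=13)
pos=14: emit ID 'z' (now at pos=15)
DONE. 7 tokens: [STAR, ID, NUM, STAR, ID, ID, ID]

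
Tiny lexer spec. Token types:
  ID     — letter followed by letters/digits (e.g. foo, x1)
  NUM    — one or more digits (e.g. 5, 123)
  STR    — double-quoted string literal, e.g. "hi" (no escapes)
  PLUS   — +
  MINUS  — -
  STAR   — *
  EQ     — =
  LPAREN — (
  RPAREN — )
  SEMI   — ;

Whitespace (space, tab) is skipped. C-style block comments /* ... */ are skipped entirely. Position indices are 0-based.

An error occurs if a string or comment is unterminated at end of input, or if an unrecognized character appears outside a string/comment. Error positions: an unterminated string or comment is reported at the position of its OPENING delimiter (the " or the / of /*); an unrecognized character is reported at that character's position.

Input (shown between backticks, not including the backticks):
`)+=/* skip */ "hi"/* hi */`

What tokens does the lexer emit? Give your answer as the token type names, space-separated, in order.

pos=0: emit RPAREN ')'
pos=1: emit PLUS '+'
pos=2: emit EQ '='
pos=3: enter COMMENT mode (saw '/*')
exit COMMENT mode (now at pos=13)
pos=14: enter STRING mode
pos=14: emit STR "hi" (now at pos=18)
pos=18: enter COMMENT mode (saw '/*')
exit COMMENT mode (now at pos=26)
DONE. 4 tokens: [RPAREN, PLUS, EQ, STR]

Answer: RPAREN PLUS EQ STR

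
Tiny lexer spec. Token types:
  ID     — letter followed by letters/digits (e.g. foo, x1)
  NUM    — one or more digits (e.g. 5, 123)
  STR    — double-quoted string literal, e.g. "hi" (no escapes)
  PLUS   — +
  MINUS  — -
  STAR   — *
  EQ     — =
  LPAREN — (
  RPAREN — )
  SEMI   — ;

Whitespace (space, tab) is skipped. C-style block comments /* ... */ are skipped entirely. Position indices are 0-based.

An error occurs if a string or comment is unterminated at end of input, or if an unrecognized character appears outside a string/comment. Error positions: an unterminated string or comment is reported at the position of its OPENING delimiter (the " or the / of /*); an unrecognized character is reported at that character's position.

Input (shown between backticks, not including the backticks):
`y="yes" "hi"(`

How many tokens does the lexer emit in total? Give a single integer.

pos=0: emit ID 'y' (now at pos=1)
pos=1: emit EQ '='
pos=2: enter STRING mode
pos=2: emit STR "yes" (now at pos=7)
pos=8: enter STRING mode
pos=8: emit STR "hi" (now at pos=12)
pos=12: emit LPAREN '('
DONE. 5 tokens: [ID, EQ, STR, STR, LPAREN]

Answer: 5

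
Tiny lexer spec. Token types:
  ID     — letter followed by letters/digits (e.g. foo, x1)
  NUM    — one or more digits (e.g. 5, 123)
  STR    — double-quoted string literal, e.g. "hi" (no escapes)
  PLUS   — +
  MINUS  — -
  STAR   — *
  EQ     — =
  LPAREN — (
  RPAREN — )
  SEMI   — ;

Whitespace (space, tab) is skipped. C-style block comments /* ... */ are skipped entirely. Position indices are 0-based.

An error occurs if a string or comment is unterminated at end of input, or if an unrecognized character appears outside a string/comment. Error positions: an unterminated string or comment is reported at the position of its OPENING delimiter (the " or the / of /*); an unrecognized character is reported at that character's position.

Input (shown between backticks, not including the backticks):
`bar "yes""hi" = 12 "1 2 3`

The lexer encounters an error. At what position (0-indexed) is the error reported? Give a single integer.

Answer: 19

Derivation:
pos=0: emit ID 'bar' (now at pos=3)
pos=4: enter STRING mode
pos=4: emit STR "yes" (now at pos=9)
pos=9: enter STRING mode
pos=9: emit STR "hi" (now at pos=13)
pos=14: emit EQ '='
pos=16: emit NUM '12' (now at pos=18)
pos=19: enter STRING mode
pos=19: ERROR — unterminated string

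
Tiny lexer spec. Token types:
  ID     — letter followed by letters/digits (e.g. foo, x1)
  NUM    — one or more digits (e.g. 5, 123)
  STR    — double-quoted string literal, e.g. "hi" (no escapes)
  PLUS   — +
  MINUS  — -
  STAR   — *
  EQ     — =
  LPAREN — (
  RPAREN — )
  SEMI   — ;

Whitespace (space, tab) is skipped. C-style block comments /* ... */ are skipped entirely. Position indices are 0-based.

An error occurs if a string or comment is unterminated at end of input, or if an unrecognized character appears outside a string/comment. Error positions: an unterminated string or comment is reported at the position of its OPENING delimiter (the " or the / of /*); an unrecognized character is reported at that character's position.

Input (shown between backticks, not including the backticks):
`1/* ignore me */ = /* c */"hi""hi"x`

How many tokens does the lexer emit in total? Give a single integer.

pos=0: emit NUM '1' (now at pos=1)
pos=1: enter COMMENT mode (saw '/*')
exit COMMENT mode (now at pos=16)
pos=17: emit EQ '='
pos=19: enter COMMENT mode (saw '/*')
exit COMMENT mode (now at pos=26)
pos=26: enter STRING mode
pos=26: emit STR "hi" (now at pos=30)
pos=30: enter STRING mode
pos=30: emit STR "hi" (now at pos=34)
pos=34: emit ID 'x' (now at pos=35)
DONE. 5 tokens: [NUM, EQ, STR, STR, ID]

Answer: 5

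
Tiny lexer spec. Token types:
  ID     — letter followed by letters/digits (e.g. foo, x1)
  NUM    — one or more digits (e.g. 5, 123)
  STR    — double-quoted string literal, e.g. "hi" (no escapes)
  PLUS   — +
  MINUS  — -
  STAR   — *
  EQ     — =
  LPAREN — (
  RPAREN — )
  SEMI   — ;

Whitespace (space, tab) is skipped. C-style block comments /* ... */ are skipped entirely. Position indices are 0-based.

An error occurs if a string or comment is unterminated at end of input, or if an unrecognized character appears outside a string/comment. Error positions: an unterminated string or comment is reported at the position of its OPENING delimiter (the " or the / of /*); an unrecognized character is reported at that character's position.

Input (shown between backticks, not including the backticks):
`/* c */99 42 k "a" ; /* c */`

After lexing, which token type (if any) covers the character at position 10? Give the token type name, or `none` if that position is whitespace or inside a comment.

pos=0: enter COMMENT mode (saw '/*')
exit COMMENT mode (now at pos=7)
pos=7: emit NUM '99' (now at pos=9)
pos=10: emit NUM '42' (now at pos=12)
pos=13: emit ID 'k' (now at pos=14)
pos=15: enter STRING mode
pos=15: emit STR "a" (now at pos=18)
pos=19: emit SEMI ';'
pos=21: enter COMMENT mode (saw '/*')
exit COMMENT mode (now at pos=28)
DONE. 5 tokens: [NUM, NUM, ID, STR, SEMI]
Position 10: char is '4' -> NUM

Answer: NUM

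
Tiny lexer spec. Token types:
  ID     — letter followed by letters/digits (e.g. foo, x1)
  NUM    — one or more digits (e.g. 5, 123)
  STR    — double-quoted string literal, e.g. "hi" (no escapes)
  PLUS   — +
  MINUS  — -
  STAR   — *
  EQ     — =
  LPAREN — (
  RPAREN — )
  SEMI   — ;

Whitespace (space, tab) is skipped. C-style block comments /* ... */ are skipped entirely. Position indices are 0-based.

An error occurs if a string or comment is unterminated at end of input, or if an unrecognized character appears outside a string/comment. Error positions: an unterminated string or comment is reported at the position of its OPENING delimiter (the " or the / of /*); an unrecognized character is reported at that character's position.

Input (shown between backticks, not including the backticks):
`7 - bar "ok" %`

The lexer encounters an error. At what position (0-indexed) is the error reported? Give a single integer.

pos=0: emit NUM '7' (now at pos=1)
pos=2: emit MINUS '-'
pos=4: emit ID 'bar' (now at pos=7)
pos=8: enter STRING mode
pos=8: emit STR "ok" (now at pos=12)
pos=13: ERROR — unrecognized char '%'

Answer: 13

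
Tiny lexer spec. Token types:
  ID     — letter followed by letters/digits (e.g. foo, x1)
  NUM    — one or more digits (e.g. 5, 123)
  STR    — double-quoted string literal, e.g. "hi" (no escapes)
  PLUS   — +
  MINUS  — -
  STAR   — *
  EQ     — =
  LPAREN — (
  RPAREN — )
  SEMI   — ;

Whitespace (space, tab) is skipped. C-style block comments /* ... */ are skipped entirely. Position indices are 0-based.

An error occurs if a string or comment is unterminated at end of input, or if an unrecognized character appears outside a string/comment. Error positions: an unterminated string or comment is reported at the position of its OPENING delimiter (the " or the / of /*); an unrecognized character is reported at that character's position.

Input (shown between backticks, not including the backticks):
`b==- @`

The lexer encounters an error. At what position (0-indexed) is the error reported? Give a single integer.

Answer: 5

Derivation:
pos=0: emit ID 'b' (now at pos=1)
pos=1: emit EQ '='
pos=2: emit EQ '='
pos=3: emit MINUS '-'
pos=5: ERROR — unrecognized char '@'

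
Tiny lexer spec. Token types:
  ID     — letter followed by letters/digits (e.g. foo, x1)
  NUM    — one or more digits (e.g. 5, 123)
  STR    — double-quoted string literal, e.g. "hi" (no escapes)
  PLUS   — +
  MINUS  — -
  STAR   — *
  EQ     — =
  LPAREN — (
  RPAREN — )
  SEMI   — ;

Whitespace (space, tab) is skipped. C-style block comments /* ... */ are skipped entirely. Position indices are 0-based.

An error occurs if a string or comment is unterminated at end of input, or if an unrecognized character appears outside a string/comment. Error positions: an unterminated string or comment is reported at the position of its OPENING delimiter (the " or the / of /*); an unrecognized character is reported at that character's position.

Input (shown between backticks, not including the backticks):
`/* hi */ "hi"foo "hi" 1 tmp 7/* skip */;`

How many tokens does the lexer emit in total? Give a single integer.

Answer: 7

Derivation:
pos=0: enter COMMENT mode (saw '/*')
exit COMMENT mode (now at pos=8)
pos=9: enter STRING mode
pos=9: emit STR "hi" (now at pos=13)
pos=13: emit ID 'foo' (now at pos=16)
pos=17: enter STRING mode
pos=17: emit STR "hi" (now at pos=21)
pos=22: emit NUM '1' (now at pos=23)
pos=24: emit ID 'tmp' (now at pos=27)
pos=28: emit NUM '7' (now at pos=29)
pos=29: enter COMMENT mode (saw '/*')
exit COMMENT mode (now at pos=39)
pos=39: emit SEMI ';'
DONE. 7 tokens: [STR, ID, STR, NUM, ID, NUM, SEMI]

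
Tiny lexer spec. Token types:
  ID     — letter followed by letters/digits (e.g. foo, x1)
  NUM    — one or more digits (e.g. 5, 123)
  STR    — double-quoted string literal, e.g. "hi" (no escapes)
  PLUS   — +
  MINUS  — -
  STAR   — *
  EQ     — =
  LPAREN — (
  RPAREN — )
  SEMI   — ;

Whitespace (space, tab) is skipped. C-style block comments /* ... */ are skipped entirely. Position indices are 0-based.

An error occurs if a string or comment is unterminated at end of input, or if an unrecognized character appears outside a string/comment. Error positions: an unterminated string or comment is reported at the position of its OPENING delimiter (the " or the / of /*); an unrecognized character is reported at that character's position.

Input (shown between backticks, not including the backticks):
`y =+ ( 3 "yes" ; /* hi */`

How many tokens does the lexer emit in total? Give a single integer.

pos=0: emit ID 'y' (now at pos=1)
pos=2: emit EQ '='
pos=3: emit PLUS '+'
pos=5: emit LPAREN '('
pos=7: emit NUM '3' (now at pos=8)
pos=9: enter STRING mode
pos=9: emit STR "yes" (now at pos=14)
pos=15: emit SEMI ';'
pos=17: enter COMMENT mode (saw '/*')
exit COMMENT mode (now at pos=25)
DONE. 7 tokens: [ID, EQ, PLUS, LPAREN, NUM, STR, SEMI]

Answer: 7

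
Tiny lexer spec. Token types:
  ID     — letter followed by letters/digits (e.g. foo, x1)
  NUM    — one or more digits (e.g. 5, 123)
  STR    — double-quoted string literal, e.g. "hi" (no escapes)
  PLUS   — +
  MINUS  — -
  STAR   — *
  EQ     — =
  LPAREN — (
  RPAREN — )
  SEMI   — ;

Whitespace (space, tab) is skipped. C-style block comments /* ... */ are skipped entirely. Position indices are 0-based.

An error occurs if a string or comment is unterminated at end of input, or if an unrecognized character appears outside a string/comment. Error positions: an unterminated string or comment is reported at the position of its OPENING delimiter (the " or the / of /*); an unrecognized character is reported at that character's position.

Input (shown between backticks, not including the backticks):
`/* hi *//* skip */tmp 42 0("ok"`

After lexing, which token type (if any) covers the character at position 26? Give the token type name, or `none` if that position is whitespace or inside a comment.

pos=0: enter COMMENT mode (saw '/*')
exit COMMENT mode (now at pos=8)
pos=8: enter COMMENT mode (saw '/*')
exit COMMENT mode (now at pos=18)
pos=18: emit ID 'tmp' (now at pos=21)
pos=22: emit NUM '42' (now at pos=24)
pos=25: emit NUM '0' (now at pos=26)
pos=26: emit LPAREN '('
pos=27: enter STRING mode
pos=27: emit STR "ok" (now at pos=31)
DONE. 5 tokens: [ID, NUM, NUM, LPAREN, STR]
Position 26: char is '(' -> LPAREN

Answer: LPAREN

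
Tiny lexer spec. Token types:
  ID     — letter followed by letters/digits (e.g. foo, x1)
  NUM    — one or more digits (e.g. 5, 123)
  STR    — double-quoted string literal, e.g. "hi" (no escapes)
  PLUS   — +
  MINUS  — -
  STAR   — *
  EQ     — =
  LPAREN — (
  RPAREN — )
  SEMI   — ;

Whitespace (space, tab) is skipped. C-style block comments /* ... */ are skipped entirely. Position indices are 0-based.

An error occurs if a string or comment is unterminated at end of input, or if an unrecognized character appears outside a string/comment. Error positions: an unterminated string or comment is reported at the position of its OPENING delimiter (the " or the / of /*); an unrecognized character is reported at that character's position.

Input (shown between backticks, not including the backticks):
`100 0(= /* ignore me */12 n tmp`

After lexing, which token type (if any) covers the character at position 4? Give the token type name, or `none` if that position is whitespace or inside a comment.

pos=0: emit NUM '100' (now at pos=3)
pos=4: emit NUM '0' (now at pos=5)
pos=5: emit LPAREN '('
pos=6: emit EQ '='
pos=8: enter COMMENT mode (saw '/*')
exit COMMENT mode (now at pos=23)
pos=23: emit NUM '12' (now at pos=25)
pos=26: emit ID 'n' (now at pos=27)
pos=28: emit ID 'tmp' (now at pos=31)
DONE. 7 tokens: [NUM, NUM, LPAREN, EQ, NUM, ID, ID]
Position 4: char is '0' -> NUM

Answer: NUM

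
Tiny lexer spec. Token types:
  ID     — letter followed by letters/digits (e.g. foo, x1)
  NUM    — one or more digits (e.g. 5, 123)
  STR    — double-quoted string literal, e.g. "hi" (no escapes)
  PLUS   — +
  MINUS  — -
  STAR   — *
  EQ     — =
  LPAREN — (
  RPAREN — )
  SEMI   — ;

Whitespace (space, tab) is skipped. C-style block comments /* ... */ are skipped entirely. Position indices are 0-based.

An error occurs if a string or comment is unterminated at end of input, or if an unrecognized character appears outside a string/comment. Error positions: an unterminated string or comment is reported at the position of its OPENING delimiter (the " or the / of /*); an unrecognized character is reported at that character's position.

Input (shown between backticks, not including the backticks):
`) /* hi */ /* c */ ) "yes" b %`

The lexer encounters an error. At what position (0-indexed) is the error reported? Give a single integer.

pos=0: emit RPAREN ')'
pos=2: enter COMMENT mode (saw '/*')
exit COMMENT mode (now at pos=10)
pos=11: enter COMMENT mode (saw '/*')
exit COMMENT mode (now at pos=18)
pos=19: emit RPAREN ')'
pos=21: enter STRING mode
pos=21: emit STR "yes" (now at pos=26)
pos=27: emit ID 'b' (now at pos=28)
pos=29: ERROR — unrecognized char '%'

Answer: 29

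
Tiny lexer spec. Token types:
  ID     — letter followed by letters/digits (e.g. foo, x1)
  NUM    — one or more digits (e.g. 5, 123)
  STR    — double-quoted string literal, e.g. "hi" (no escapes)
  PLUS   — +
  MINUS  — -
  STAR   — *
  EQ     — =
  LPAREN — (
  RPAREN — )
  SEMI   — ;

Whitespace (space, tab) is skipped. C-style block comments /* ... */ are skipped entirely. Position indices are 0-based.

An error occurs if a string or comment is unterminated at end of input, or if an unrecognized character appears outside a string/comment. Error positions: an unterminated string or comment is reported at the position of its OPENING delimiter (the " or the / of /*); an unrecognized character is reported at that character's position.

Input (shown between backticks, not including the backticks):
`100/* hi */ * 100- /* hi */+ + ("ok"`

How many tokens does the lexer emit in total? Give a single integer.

pos=0: emit NUM '100' (now at pos=3)
pos=3: enter COMMENT mode (saw '/*')
exit COMMENT mode (now at pos=11)
pos=12: emit STAR '*'
pos=14: emit NUM '100' (now at pos=17)
pos=17: emit MINUS '-'
pos=19: enter COMMENT mode (saw '/*')
exit COMMENT mode (now at pos=27)
pos=27: emit PLUS '+'
pos=29: emit PLUS '+'
pos=31: emit LPAREN '('
pos=32: enter STRING mode
pos=32: emit STR "ok" (now at pos=36)
DONE. 8 tokens: [NUM, STAR, NUM, MINUS, PLUS, PLUS, LPAREN, STR]

Answer: 8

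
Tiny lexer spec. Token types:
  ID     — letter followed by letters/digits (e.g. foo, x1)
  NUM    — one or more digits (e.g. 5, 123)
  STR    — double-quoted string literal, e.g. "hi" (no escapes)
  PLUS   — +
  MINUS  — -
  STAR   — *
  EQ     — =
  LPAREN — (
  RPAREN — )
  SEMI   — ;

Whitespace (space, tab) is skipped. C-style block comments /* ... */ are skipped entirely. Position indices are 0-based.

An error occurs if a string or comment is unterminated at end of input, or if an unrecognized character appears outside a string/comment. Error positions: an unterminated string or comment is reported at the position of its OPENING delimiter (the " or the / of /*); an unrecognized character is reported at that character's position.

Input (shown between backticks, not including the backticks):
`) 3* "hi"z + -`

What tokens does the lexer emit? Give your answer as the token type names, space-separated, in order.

pos=0: emit RPAREN ')'
pos=2: emit NUM '3' (now at pos=3)
pos=3: emit STAR '*'
pos=5: enter STRING mode
pos=5: emit STR "hi" (now at pos=9)
pos=9: emit ID 'z' (now at pos=10)
pos=11: emit PLUS '+'
pos=13: emit MINUS '-'
DONE. 7 tokens: [RPAREN, NUM, STAR, STR, ID, PLUS, MINUS]

Answer: RPAREN NUM STAR STR ID PLUS MINUS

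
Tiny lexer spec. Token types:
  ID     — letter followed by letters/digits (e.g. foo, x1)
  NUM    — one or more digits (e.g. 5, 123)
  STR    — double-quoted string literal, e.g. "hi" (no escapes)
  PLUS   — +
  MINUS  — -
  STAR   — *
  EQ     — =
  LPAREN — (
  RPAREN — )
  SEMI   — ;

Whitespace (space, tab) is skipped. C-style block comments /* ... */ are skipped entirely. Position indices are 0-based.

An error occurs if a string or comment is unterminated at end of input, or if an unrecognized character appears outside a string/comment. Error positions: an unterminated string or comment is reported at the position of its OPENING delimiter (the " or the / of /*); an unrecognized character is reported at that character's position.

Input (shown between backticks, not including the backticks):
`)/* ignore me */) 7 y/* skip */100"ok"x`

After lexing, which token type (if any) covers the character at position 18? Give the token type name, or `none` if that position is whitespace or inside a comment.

Answer: NUM

Derivation:
pos=0: emit RPAREN ')'
pos=1: enter COMMENT mode (saw '/*')
exit COMMENT mode (now at pos=16)
pos=16: emit RPAREN ')'
pos=18: emit NUM '7' (now at pos=19)
pos=20: emit ID 'y' (now at pos=21)
pos=21: enter COMMENT mode (saw '/*')
exit COMMENT mode (now at pos=31)
pos=31: emit NUM '100' (now at pos=34)
pos=34: enter STRING mode
pos=34: emit STR "ok" (now at pos=38)
pos=38: emit ID 'x' (now at pos=39)
DONE. 7 tokens: [RPAREN, RPAREN, NUM, ID, NUM, STR, ID]
Position 18: char is '7' -> NUM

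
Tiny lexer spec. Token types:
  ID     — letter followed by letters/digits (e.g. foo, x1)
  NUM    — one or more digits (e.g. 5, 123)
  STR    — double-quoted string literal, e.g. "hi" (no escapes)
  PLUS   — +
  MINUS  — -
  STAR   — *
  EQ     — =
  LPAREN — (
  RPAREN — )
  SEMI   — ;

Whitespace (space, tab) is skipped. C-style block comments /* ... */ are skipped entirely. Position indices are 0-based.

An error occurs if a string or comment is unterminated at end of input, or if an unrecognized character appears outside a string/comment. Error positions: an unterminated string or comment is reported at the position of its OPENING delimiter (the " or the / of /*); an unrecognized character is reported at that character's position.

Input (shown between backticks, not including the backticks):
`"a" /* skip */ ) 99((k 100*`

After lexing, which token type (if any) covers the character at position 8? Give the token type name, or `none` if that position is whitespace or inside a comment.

Answer: none

Derivation:
pos=0: enter STRING mode
pos=0: emit STR "a" (now at pos=3)
pos=4: enter COMMENT mode (saw '/*')
exit COMMENT mode (now at pos=14)
pos=15: emit RPAREN ')'
pos=17: emit NUM '99' (now at pos=19)
pos=19: emit LPAREN '('
pos=20: emit LPAREN '('
pos=21: emit ID 'k' (now at pos=22)
pos=23: emit NUM '100' (now at pos=26)
pos=26: emit STAR '*'
DONE. 8 tokens: [STR, RPAREN, NUM, LPAREN, LPAREN, ID, NUM, STAR]
Position 8: char is 'k' -> none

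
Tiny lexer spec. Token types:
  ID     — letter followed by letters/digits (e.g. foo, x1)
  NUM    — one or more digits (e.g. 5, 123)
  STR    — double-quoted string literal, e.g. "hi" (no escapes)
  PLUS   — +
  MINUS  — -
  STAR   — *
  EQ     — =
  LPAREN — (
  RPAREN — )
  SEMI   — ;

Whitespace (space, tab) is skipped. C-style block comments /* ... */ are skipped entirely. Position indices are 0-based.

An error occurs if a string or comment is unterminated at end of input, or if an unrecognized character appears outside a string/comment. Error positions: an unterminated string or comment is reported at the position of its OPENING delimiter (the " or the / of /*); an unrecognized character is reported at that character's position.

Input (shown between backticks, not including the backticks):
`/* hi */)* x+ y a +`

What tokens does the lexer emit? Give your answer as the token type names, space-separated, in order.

Answer: RPAREN STAR ID PLUS ID ID PLUS

Derivation:
pos=0: enter COMMENT mode (saw '/*')
exit COMMENT mode (now at pos=8)
pos=8: emit RPAREN ')'
pos=9: emit STAR '*'
pos=11: emit ID 'x' (now at pos=12)
pos=12: emit PLUS '+'
pos=14: emit ID 'y' (now at pos=15)
pos=16: emit ID 'a' (now at pos=17)
pos=18: emit PLUS '+'
DONE. 7 tokens: [RPAREN, STAR, ID, PLUS, ID, ID, PLUS]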